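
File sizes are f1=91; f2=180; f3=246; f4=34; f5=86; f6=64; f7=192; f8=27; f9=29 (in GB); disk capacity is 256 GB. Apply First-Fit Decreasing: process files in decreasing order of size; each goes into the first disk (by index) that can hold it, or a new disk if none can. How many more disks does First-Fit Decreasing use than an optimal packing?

First-Fit Decreasing: [246] [192,64] [180,34,29] [91,86,27] → 4 disks.
Total size 949 GB; any packing needs at least ⌈949/256⌉ = 4 disks.
So 4 is already optimal.

0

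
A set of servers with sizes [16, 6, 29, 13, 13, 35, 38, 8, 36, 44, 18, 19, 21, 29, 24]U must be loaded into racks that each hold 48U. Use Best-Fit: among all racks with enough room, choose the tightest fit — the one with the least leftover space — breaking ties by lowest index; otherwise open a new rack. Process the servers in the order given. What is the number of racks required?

rack 1: place 16U, 32U left
rack 1: place 6U, 26U left
rack 2: place 29U, 19U left
rack 2: place 13U, 6U left
rack 1: place 13U, 13U left
rack 3: place 35U, 13U left
rack 4: place 38U, 10U left
rack 4: place 8U, 2U left
rack 5: place 36U, 12U left
rack 6: place 44U, 4U left
rack 7: place 18U, 30U left
rack 7: place 19U, 11U left
rack 8: place 21U, 27U left
rack 9: place 29U, 19U left
rack 8: place 24U, 3U left

9 racks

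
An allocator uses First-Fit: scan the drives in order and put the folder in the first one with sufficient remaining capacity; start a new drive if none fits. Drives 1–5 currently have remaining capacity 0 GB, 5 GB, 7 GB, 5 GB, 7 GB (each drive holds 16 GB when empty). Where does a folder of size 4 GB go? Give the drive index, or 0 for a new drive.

2

Drives with room: drive 2 (5 GB), drive 3 (7 GB), drive 4 (5 GB), drive 5 (7 GB).
The first with room is drive 2.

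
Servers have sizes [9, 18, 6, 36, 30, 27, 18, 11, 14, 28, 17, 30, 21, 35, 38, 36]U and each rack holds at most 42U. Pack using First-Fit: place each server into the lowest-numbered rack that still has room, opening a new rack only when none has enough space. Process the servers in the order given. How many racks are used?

9U → rack 1 (remaining 33U)
18U → rack 1 (remaining 15U)
6U → rack 1 (remaining 9U)
36U → rack 2 (remaining 6U)
30U → rack 3 (remaining 12U)
27U → rack 4 (remaining 15U)
18U → rack 5 (remaining 24U)
11U → rack 3 (remaining 1U)
14U → rack 4 (remaining 1U)
28U → rack 6 (remaining 14U)
17U → rack 5 (remaining 7U)
30U → rack 7 (remaining 12U)
21U → rack 8 (remaining 21U)
35U → rack 9 (remaining 7U)
38U → rack 10 (remaining 4U)
36U → rack 11 (remaining 6U)

11 racks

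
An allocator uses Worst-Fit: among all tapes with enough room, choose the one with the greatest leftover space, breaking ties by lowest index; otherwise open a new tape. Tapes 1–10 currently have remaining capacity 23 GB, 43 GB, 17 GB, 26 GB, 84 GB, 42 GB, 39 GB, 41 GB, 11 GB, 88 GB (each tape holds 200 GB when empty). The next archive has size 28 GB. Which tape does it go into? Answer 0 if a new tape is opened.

10

Tapes with room: tape 2 (43 GB), tape 5 (84 GB), tape 6 (42 GB), tape 7 (39 GB), tape 8 (41 GB), tape 10 (88 GB).
Most room is tape 10 with 88 GB free.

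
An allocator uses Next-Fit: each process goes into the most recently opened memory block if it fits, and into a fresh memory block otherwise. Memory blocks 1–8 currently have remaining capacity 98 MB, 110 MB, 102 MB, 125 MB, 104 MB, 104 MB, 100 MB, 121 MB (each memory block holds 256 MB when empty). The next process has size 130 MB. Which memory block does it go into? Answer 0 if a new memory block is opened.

0

Next-Fit only looks at memory block 8, which has 121 MB free.
130 MB does not fit, so a new memory block is opened.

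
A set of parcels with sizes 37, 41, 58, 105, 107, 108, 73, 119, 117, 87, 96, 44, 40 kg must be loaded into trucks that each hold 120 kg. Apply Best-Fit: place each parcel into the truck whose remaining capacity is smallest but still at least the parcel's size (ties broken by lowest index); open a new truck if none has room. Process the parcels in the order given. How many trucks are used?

37 kg → truck 1 (remaining 83 kg)
41 kg → truck 1 (remaining 42 kg)
58 kg → truck 2 (remaining 62 kg)
105 kg → truck 3 (remaining 15 kg)
107 kg → truck 4 (remaining 13 kg)
108 kg → truck 5 (remaining 12 kg)
73 kg → truck 6 (remaining 47 kg)
119 kg → truck 7 (remaining 1 kg)
117 kg → truck 8 (remaining 3 kg)
87 kg → truck 9 (remaining 33 kg)
96 kg → truck 10 (remaining 24 kg)
44 kg → truck 6 (remaining 3 kg)
40 kg → truck 1 (remaining 2 kg)
Final trucks: [37,41,40] [58] [105] [107] [108] [73,44] [119] [117] [87] [96].

10 trucks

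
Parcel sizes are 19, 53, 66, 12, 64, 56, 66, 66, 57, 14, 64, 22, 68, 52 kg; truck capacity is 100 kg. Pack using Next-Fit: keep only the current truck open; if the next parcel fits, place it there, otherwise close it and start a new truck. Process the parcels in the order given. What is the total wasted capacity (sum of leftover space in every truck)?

19 kg → truck 1 (remaining 81 kg)
53 kg → truck 1 (remaining 28 kg)
66 kg → truck 2 (remaining 34 kg)
12 kg → truck 2 (remaining 22 kg)
64 kg → truck 3 (remaining 36 kg)
56 kg → truck 4 (remaining 44 kg)
66 kg → truck 5 (remaining 34 kg)
66 kg → truck 6 (remaining 34 kg)
57 kg → truck 7 (remaining 43 kg)
14 kg → truck 7 (remaining 29 kg)
64 kg → truck 8 (remaining 36 kg)
22 kg → truck 8 (remaining 14 kg)
68 kg → truck 9 (remaining 32 kg)
52 kg → truck 10 (remaining 48 kg)
10 trucks × 100 kg = 1000 kg; used 679 kg; unused 321 kg.

321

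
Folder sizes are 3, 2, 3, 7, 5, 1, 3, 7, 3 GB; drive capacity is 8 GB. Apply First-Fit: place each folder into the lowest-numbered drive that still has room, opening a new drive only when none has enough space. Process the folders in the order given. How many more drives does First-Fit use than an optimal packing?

0

First-Fit: [3,2,3] [7,1] [5,3] [7] [3] → 5 drives.
Total size 34 GB; any packing needs at least ⌈34/8⌉ = 5 drives.
So 5 is already optimal.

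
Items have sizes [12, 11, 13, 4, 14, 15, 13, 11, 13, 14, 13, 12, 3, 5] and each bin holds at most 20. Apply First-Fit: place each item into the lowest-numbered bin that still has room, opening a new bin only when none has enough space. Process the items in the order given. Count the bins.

bin 1: place 12, 8 left
bin 2: place 11, 9 left
bin 3: place 13, 7 left
bin 1: place 4, 4 left
bin 4: place 14, 6 left
bin 5: place 15, 5 left
bin 6: place 13, 7 left
bin 7: place 11, 9 left
bin 8: place 13, 7 left
bin 9: place 14, 6 left
bin 10: place 13, 7 left
bin 11: place 12, 8 left
bin 1: place 3, 1 left
bin 2: place 5, 4 left

11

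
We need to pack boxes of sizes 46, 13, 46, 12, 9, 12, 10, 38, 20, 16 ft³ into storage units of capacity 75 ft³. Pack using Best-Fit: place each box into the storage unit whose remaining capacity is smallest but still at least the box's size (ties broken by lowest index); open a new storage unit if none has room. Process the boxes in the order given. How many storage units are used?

4

46 ft³ → storage unit 1 (remaining 29 ft³)
13 ft³ → storage unit 1 (remaining 16 ft³)
46 ft³ → storage unit 2 (remaining 29 ft³)
12 ft³ → storage unit 1 (remaining 4 ft³)
9 ft³ → storage unit 2 (remaining 20 ft³)
12 ft³ → storage unit 2 (remaining 8 ft³)
10 ft³ → storage unit 3 (remaining 65 ft³)
38 ft³ → storage unit 3 (remaining 27 ft³)
20 ft³ → storage unit 3 (remaining 7 ft³)
16 ft³ → storage unit 4 (remaining 59 ft³)
Final storage units: [46,13,12] [46,9,12] [10,38,20] [16].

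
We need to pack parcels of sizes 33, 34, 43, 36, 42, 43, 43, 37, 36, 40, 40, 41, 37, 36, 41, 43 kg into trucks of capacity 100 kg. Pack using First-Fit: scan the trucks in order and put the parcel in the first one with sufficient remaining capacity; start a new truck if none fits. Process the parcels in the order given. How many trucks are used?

8 trucks

truck 1: place 33 kg, 67 kg left
truck 1: place 34 kg, 33 kg left
truck 2: place 43 kg, 57 kg left
truck 2: place 36 kg, 21 kg left
truck 3: place 42 kg, 58 kg left
truck 3: place 43 kg, 15 kg left
truck 4: place 43 kg, 57 kg left
truck 4: place 37 kg, 20 kg left
truck 5: place 36 kg, 64 kg left
truck 5: place 40 kg, 24 kg left
truck 6: place 40 kg, 60 kg left
truck 6: place 41 kg, 19 kg left
truck 7: place 37 kg, 63 kg left
truck 7: place 36 kg, 27 kg left
truck 8: place 41 kg, 59 kg left
truck 8: place 43 kg, 16 kg left
Final trucks: [33,34] [43,36] [42,43] [43,37] [36,40] [40,41] [37,36] [41,43].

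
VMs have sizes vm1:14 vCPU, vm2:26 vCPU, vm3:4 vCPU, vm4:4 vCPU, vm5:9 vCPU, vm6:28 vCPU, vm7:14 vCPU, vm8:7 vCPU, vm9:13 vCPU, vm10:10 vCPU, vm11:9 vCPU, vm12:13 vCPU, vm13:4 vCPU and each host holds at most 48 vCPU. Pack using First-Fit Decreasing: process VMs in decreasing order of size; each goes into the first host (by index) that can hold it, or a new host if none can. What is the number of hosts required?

4

Sorted descending: 28, 26, 14, 14, 13, 13, 10, 9, 9, 7, 4, 4, 4.
28 vCPU → host 1 (remaining 20 vCPU)
26 vCPU → host 2 (remaining 22 vCPU)
14 vCPU → host 1 (remaining 6 vCPU)
14 vCPU → host 2 (remaining 8 vCPU)
13 vCPU → host 3 (remaining 35 vCPU)
13 vCPU → host 3 (remaining 22 vCPU)
10 vCPU → host 3 (remaining 12 vCPU)
9 vCPU → host 3 (remaining 3 vCPU)
9 vCPU → host 4 (remaining 39 vCPU)
7 vCPU → host 2 (remaining 1 vCPU)
4 vCPU → host 1 (remaining 2 vCPU)
4 vCPU → host 4 (remaining 35 vCPU)
4 vCPU → host 4 (remaining 31 vCPU)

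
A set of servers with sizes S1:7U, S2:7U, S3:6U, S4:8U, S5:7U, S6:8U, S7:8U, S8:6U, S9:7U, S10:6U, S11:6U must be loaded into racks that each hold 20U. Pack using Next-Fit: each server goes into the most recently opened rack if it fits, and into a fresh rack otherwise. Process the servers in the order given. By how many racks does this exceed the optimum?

1

Next-Fit: [7,7,6] [8,7] [8,8] [6,7,6] [6] → 5 racks.
Total size 76U; any packing needs at least ⌈76/20⌉ = 4 racks.
An optimal packing achieves that bound: [8,8] [8,6,6] [7,7,6] [7,7,6] → 4 racks.
Excess: 5 − 4 = 1.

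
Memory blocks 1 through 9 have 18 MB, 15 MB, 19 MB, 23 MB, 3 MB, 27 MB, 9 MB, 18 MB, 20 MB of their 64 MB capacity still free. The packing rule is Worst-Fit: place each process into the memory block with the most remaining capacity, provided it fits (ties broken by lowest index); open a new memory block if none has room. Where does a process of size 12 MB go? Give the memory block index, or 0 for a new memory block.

6

Memory blocks with room: memory block 1 (18 MB), memory block 2 (15 MB), memory block 3 (19 MB), memory block 4 (23 MB), memory block 6 (27 MB), memory block 8 (18 MB), memory block 9 (20 MB).
Most room is memory block 6 with 27 MB free.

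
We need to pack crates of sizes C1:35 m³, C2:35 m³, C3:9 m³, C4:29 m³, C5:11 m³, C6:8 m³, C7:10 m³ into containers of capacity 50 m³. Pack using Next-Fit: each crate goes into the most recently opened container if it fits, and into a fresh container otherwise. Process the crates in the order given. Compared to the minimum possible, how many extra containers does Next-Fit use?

1

Next-Fit: [35] [35,9] [29,11,8] [10] → 4 containers.
Total size 137 m³; any packing needs at least ⌈137/50⌉ = 3 containers.
An optimal packing achieves that bound: [35,11] [35,10] [29,9,8] → 3 containers.
Excess: 4 − 3 = 1.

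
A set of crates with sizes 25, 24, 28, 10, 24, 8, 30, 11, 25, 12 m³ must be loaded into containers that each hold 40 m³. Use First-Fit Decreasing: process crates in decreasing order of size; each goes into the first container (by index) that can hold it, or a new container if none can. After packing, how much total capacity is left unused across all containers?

Sorted descending: 30, 28, 25, 25, 24, 24, 12, 11, 10, 8.
30 m³ → container 1 (remaining 10 m³)
28 m³ → container 2 (remaining 12 m³)
25 m³ → container 3 (remaining 15 m³)
25 m³ → container 4 (remaining 15 m³)
24 m³ → container 5 (remaining 16 m³)
24 m³ → container 6 (remaining 16 m³)
12 m³ → container 2 (remaining 0 m³)
11 m³ → container 3 (remaining 4 m³)
10 m³ → container 1 (remaining 0 m³)
8 m³ → container 4 (remaining 7 m³)
6 containers × 40 m³ = 240 m³; used 197 m³; unused 43 m³.

43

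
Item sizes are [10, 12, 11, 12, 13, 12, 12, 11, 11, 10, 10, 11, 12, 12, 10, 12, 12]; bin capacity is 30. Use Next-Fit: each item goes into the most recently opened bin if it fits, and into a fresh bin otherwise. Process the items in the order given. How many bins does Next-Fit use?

9

bin 1: place 10, 20 left
bin 1: place 12, 8 left
bin 2: place 11, 19 left
bin 2: place 12, 7 left
bin 3: place 13, 17 left
bin 3: place 12, 5 left
bin 4: place 12, 18 left
bin 4: place 11, 7 left
bin 5: place 11, 19 left
bin 5: place 10, 9 left
bin 6: place 10, 20 left
bin 6: place 11, 9 left
bin 7: place 12, 18 left
bin 7: place 12, 6 left
bin 8: place 10, 20 left
bin 8: place 12, 8 left
bin 9: place 12, 18 left
Final bins: [10,12] [11,12] [13,12] [12,11] [11,10] [10,11] [12,12] [10,12] [12].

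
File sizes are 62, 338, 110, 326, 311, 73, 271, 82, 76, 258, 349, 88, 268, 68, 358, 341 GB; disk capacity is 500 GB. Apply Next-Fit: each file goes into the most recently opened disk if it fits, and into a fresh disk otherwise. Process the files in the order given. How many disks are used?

9 disks

Put 62 GB in disk 1; 438 GB remain.
Put 338 GB in disk 1; 100 GB remain.
Put 110 GB in disk 2; 390 GB remain.
Put 326 GB in disk 2; 64 GB remain.
Put 311 GB in disk 3; 189 GB remain.
Put 73 GB in disk 3; 116 GB remain.
Put 271 GB in disk 4; 229 GB remain.
Put 82 GB in disk 4; 147 GB remain.
Put 76 GB in disk 4; 71 GB remain.
Put 258 GB in disk 5; 242 GB remain.
Put 349 GB in disk 6; 151 GB remain.
Put 88 GB in disk 6; 63 GB remain.
Put 268 GB in disk 7; 232 GB remain.
Put 68 GB in disk 7; 164 GB remain.
Put 358 GB in disk 8; 142 GB remain.
Put 341 GB in disk 9; 159 GB remain.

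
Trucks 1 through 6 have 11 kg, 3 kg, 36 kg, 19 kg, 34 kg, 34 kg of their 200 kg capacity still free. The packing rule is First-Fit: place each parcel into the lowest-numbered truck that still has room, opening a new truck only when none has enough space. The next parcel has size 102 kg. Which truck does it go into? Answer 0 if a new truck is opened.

No truck has ≥ 102 kg free, so a new truck is opened.

0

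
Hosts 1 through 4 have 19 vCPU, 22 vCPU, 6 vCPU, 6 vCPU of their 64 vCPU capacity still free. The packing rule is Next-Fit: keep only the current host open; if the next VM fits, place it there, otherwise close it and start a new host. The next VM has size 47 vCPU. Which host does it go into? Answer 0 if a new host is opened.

Next-Fit only looks at host 4, which has 6 vCPU free.
47 vCPU does not fit, so a new host is opened.

0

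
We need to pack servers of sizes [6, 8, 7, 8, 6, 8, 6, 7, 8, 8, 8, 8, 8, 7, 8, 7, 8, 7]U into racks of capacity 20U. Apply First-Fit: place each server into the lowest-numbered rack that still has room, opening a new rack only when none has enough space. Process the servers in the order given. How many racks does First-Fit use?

6U → rack 1 (remaining 14U)
8U → rack 1 (remaining 6U)
7U → rack 2 (remaining 13U)
8U → rack 2 (remaining 5U)
6U → rack 1 (remaining 0U)
8U → rack 3 (remaining 12U)
6U → rack 3 (remaining 6U)
7U → rack 4 (remaining 13U)
8U → rack 4 (remaining 5U)
8U → rack 5 (remaining 12U)
8U → rack 5 (remaining 4U)
8U → rack 6 (remaining 12U)
8U → rack 6 (remaining 4U)
7U → rack 7 (remaining 13U)
8U → rack 7 (remaining 5U)
7U → rack 8 (remaining 13U)
8U → rack 8 (remaining 5U)
7U → rack 9 (remaining 13U)

9 racks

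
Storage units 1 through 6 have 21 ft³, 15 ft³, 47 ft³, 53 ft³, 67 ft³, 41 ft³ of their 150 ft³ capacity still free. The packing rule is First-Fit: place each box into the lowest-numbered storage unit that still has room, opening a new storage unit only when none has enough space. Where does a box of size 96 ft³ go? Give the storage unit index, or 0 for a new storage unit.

0

No storage unit has ≥ 96 ft³ free, so a new storage unit is opened.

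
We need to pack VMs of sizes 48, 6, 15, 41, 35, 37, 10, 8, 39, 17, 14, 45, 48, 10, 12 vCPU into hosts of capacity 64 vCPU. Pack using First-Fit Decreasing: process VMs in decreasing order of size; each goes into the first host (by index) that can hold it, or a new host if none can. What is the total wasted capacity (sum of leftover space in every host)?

Sorted descending: 48, 48, 45, 41, 39, 37, 35, 17, 15, 14, 12, 10, 10, 8, 6.
Put 48 vCPU in host 1; 16 vCPU remain.
Put 48 vCPU in host 2; 16 vCPU remain.
Put 45 vCPU in host 3; 19 vCPU remain.
Put 41 vCPU in host 4; 23 vCPU remain.
Put 39 vCPU in host 5; 25 vCPU remain.
Put 37 vCPU in host 6; 27 vCPU remain.
Put 35 vCPU in host 7; 29 vCPU remain.
Put 17 vCPU in host 3; 2 vCPU remain.
Put 15 vCPU in host 1; 1 vCPU remain.
Put 14 vCPU in host 2; 2 vCPU remain.
Put 12 vCPU in host 4; 11 vCPU remain.
Put 10 vCPU in host 4; 1 vCPU remain.
Put 10 vCPU in host 5; 15 vCPU remain.
Put 8 vCPU in host 5; 7 vCPU remain.
Put 6 vCPU in host 5; 1 vCPU remain.
7 hosts × 64 vCPU = 448 vCPU; used 385 vCPU; unused 63 vCPU.

63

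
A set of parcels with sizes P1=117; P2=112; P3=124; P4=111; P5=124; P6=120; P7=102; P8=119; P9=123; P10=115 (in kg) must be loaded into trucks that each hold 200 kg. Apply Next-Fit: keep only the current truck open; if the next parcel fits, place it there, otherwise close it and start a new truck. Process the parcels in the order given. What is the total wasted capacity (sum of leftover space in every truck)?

truck 1: place P1 (117 kg), 83 kg left
truck 2: place P2 (112 kg), 88 kg left
truck 3: place P3 (124 kg), 76 kg left
truck 4: place P4 (111 kg), 89 kg left
truck 5: place P5 (124 kg), 76 kg left
truck 6: place P6 (120 kg), 80 kg left
truck 7: place P7 (102 kg), 98 kg left
truck 8: place P8 (119 kg), 81 kg left
truck 9: place P9 (123 kg), 77 kg left
truck 10: place P10 (115 kg), 85 kg left
10 trucks × 200 kg = 2000 kg; used 1167 kg; unused 833 kg.

833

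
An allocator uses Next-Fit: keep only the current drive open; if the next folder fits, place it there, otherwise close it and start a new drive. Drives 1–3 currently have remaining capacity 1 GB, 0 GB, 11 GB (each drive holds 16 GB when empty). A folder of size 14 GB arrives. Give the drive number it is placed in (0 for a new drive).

0

Next-Fit only looks at drive 3, which has 11 GB free.
14 GB does not fit, so a new drive is opened.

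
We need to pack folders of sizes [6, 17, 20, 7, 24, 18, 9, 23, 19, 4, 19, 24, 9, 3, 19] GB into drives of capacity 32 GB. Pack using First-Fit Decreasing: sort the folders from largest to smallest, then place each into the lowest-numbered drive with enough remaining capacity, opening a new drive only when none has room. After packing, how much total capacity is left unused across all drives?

Sorted descending: 24, 24, 23, 20, 19, 19, 19, 18, 17, 9, 9, 7, 6, 4, 3.
Put 24 GB in drive 1; 8 GB remain.
Put 24 GB in drive 2; 8 GB remain.
Put 23 GB in drive 3; 9 GB remain.
Put 20 GB in drive 4; 12 GB remain.
Put 19 GB in drive 5; 13 GB remain.
Put 19 GB in drive 6; 13 GB remain.
Put 19 GB in drive 7; 13 GB remain.
Put 18 GB in drive 8; 14 GB remain.
Put 17 GB in drive 9; 15 GB remain.
Put 9 GB in drive 3; 0 GB remain.
Put 9 GB in drive 4; 3 GB remain.
Put 7 GB in drive 1; 1 GB remain.
Put 6 GB in drive 2; 2 GB remain.
Put 4 GB in drive 5; 9 GB remain.
Put 3 GB in drive 4; 0 GB remain.
9 drives × 32 GB = 288 GB; used 221 GB; unused 67 GB.

67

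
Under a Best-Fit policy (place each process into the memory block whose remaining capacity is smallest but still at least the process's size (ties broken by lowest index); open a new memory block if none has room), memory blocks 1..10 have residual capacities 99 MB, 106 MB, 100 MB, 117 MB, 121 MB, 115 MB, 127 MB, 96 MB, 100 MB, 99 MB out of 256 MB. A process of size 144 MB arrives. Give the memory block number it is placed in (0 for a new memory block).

No memory block has ≥ 144 MB free, so a new memory block is opened.

0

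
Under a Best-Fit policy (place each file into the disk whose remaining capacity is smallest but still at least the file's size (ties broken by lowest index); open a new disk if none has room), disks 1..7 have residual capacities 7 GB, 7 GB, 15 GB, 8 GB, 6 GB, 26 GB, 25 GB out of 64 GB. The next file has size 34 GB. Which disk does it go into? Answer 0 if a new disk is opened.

No disk has ≥ 34 GB free, so a new disk is opened.

0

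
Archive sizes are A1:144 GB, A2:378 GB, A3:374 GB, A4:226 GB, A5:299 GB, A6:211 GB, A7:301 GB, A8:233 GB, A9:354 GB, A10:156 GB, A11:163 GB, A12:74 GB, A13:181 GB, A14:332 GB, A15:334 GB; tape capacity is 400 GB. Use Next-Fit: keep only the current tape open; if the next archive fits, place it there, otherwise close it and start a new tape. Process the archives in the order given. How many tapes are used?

A1 (144 GB) → tape 1 (remaining 256 GB)
A2 (378 GB) → tape 2 (remaining 22 GB)
A3 (374 GB) → tape 3 (remaining 26 GB)
A4 (226 GB) → tape 4 (remaining 174 GB)
A5 (299 GB) → tape 5 (remaining 101 GB)
A6 (211 GB) → tape 6 (remaining 189 GB)
A7 (301 GB) → tape 7 (remaining 99 GB)
A8 (233 GB) → tape 8 (remaining 167 GB)
A9 (354 GB) → tape 9 (remaining 46 GB)
A10 (156 GB) → tape 10 (remaining 244 GB)
A11 (163 GB) → tape 10 (remaining 81 GB)
A12 (74 GB) → tape 10 (remaining 7 GB)
A13 (181 GB) → tape 11 (remaining 219 GB)
A14 (332 GB) → tape 12 (remaining 68 GB)
A15 (334 GB) → tape 13 (remaining 66 GB)

13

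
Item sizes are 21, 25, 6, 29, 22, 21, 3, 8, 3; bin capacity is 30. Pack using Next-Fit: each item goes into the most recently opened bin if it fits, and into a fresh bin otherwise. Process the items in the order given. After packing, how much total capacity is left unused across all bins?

Put 21 in bin 1; 9 remain.
Put 25 in bin 2; 5 remain.
Put 6 in bin 3; 24 remain.
Put 29 in bin 4; 1 remain.
Put 22 in bin 5; 8 remain.
Put 21 in bin 6; 9 remain.
Put 3 in bin 6; 6 remain.
Put 8 in bin 7; 22 remain.
Put 3 in bin 7; 19 remain.
7 bins × 30 = 210; used 138; unused 72.

72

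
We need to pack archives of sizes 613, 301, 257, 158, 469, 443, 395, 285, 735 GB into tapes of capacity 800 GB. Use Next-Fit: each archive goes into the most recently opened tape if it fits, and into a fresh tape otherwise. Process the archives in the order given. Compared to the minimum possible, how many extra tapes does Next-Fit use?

1

Next-Fit: [613] [301,257,158] [469] [443] [395,285] [735] → 6 tapes.
Total size 3656 GB; any packing needs at least ⌈3656/800⌉ = 5 tapes.
An optimal packing achieves that bound: [735] [613,158] [469,301] [443,285] [395,257] → 5 tapes.
Excess: 6 − 5 = 1.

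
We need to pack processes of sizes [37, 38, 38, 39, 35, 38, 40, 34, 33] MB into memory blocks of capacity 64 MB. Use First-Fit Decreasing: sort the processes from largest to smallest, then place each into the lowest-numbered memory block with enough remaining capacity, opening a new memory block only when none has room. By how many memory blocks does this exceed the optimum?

First-Fit Decreasing: [40] [39] [38] [38] [38] [37] [35] [34] [33] → 9 memory blocks.
9 processes exceed 32 MB (half the capacity), and no two of those can share a memory block, so at least 9 memory blocks are needed.
So 9 is already optimal.

0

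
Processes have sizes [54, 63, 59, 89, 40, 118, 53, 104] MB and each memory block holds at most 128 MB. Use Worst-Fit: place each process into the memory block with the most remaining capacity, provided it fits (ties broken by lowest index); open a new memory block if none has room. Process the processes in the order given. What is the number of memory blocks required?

6

Put 54 MB in memory block 1; 74 MB remain.
Put 63 MB in memory block 1; 11 MB remain.
Put 59 MB in memory block 2; 69 MB remain.
Put 89 MB in memory block 3; 39 MB remain.
Put 40 MB in memory block 2; 29 MB remain.
Put 118 MB in memory block 4; 10 MB remain.
Put 53 MB in memory block 5; 75 MB remain.
Put 104 MB in memory block 6; 24 MB remain.
Final memory blocks: [54,63] [59,40] [89] [118] [53] [104].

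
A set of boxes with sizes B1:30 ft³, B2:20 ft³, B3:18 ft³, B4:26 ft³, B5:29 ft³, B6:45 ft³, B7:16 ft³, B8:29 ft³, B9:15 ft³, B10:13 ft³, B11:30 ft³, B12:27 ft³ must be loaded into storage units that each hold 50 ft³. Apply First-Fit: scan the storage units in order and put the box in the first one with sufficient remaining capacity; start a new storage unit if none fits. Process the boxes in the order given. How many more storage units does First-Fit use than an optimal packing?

0

First-Fit: [30,20] [18,26] [29,16] [45] [29,15] [13,30] [27] → 7 storage units.
7 boxes exceed 25 ft³ (half the capacity), and no two of those can share a storage unit, so at least 7 storage units are needed.
So 7 is already optimal.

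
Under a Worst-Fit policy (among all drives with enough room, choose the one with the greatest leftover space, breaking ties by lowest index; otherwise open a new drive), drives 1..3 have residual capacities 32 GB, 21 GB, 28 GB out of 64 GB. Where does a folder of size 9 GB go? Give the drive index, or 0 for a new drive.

Drives with room: drive 1 (32 GB), drive 2 (21 GB), drive 3 (28 GB).
Most room is drive 1 with 32 GB free.

1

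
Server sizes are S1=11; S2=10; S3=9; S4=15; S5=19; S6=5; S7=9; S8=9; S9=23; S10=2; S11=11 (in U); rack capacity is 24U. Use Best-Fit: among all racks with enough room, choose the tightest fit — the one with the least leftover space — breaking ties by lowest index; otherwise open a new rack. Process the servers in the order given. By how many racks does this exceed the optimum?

Best-Fit: [11,10,2] [9,15] [19,5] [9,9] [23] [11] → 6 racks.
Total size 123U; any packing needs at least ⌈123/24⌉ = 6 racks.
So 6 is already optimal.

0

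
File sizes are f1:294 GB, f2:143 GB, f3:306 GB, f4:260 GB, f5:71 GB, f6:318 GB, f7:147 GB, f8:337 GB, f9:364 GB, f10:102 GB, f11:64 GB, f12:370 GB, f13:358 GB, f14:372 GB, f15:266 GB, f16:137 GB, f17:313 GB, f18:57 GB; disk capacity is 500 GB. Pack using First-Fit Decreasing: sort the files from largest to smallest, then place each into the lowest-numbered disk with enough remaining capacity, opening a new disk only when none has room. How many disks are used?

Sorted descending: 372, 370, 364, 358, 337, 318, 313, 306, 294, 266, 260, 147, 143, 137, 102, 71, 64, 57.
Put 372 GB in disk 1; 128 GB remain.
Put 370 GB in disk 2; 130 GB remain.
Put 364 GB in disk 3; 136 GB remain.
Put 358 GB in disk 4; 142 GB remain.
Put 337 GB in disk 5; 163 GB remain.
Put 318 GB in disk 6; 182 GB remain.
Put 313 GB in disk 7; 187 GB remain.
Put 306 GB in disk 8; 194 GB remain.
Put 294 GB in disk 9; 206 GB remain.
Put 266 GB in disk 10; 234 GB remain.
Put 260 GB in disk 11; 240 GB remain.
Put 147 GB in disk 5; 16 GB remain.
Put 143 GB in disk 6; 39 GB remain.
Put 137 GB in disk 4; 5 GB remain.
Put 102 GB in disk 1; 26 GB remain.
Put 71 GB in disk 2; 59 GB remain.
Put 64 GB in disk 3; 72 GB remain.
Put 57 GB in disk 2; 2 GB remain.

11 disks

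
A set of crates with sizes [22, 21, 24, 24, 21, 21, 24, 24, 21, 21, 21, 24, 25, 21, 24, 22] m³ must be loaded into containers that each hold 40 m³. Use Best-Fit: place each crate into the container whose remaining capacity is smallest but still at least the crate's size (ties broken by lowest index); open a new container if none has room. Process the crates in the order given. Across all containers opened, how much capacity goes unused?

280

22 m³ → container 1 (remaining 18 m³)
21 m³ → container 2 (remaining 19 m³)
24 m³ → container 3 (remaining 16 m³)
24 m³ → container 4 (remaining 16 m³)
21 m³ → container 5 (remaining 19 m³)
21 m³ → container 6 (remaining 19 m³)
24 m³ → container 7 (remaining 16 m³)
24 m³ → container 8 (remaining 16 m³)
21 m³ → container 9 (remaining 19 m³)
21 m³ → container 10 (remaining 19 m³)
21 m³ → container 11 (remaining 19 m³)
24 m³ → container 12 (remaining 16 m³)
25 m³ → container 13 (remaining 15 m³)
21 m³ → container 14 (remaining 19 m³)
24 m³ → container 15 (remaining 16 m³)
22 m³ → container 16 (remaining 18 m³)
16 containers × 40 m³ = 640 m³; used 360 m³; unused 280 m³.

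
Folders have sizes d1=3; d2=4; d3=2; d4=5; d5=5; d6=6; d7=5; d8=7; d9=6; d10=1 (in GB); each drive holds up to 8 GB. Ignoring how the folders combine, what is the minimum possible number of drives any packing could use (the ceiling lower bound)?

Total size = 3 + 4 + 2 + 5 + 5 + 6 + 5 + 7 + 6 + 1 = 44 GB.
⌈44 / 8⌉ = 6.

6 drives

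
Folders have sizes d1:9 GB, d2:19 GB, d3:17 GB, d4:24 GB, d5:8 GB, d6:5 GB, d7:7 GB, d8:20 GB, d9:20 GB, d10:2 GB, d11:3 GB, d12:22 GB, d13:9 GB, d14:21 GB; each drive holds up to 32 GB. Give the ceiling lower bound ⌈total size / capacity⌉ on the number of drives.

6 drives

Total size = 9 + 19 + 17 + 24 + 8 + 5 + 7 + 20 + 20 + 2 + 3 + 22 + 9 + 21 = 186 GB.
⌈186 / 32⌉ = 6.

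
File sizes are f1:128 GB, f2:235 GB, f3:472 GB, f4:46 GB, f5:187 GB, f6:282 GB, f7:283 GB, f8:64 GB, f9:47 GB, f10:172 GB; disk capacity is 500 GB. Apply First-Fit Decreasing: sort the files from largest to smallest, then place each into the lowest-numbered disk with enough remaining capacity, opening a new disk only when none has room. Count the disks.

4

Sorted descending: 472, 283, 282, 235, 187, 172, 128, 64, 47, 46.
Put 472 GB in disk 1; 28 GB remain.
Put 283 GB in disk 2; 217 GB remain.
Put 282 GB in disk 3; 218 GB remain.
Put 235 GB in disk 4; 265 GB remain.
Put 187 GB in disk 2; 30 GB remain.
Put 172 GB in disk 3; 46 GB remain.
Put 128 GB in disk 4; 137 GB remain.
Put 64 GB in disk 4; 73 GB remain.
Put 47 GB in disk 4; 26 GB remain.
Put 46 GB in disk 3; 0 GB remain.
Final disks: [472] [283,187] [282,172,46] [235,128,64,47].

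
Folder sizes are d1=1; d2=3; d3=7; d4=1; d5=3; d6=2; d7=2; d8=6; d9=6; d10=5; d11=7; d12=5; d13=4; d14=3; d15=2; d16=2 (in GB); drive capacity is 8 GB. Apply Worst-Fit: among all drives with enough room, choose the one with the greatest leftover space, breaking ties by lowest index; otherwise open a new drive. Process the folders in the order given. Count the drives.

d1 (1 GB) → drive 1 (remaining 7 GB)
d2 (3 GB) → drive 1 (remaining 4 GB)
d3 (7 GB) → drive 2 (remaining 1 GB)
d4 (1 GB) → drive 1 (remaining 3 GB)
d5 (3 GB) → drive 1 (remaining 0 GB)
d6 (2 GB) → drive 3 (remaining 6 GB)
d7 (2 GB) → drive 3 (remaining 4 GB)
d8 (6 GB) → drive 4 (remaining 2 GB)
d9 (6 GB) → drive 5 (remaining 2 GB)
d10 (5 GB) → drive 6 (remaining 3 GB)
d11 (7 GB) → drive 7 (remaining 1 GB)
d12 (5 GB) → drive 8 (remaining 3 GB)
d13 (4 GB) → drive 3 (remaining 0 GB)
d14 (3 GB) → drive 6 (remaining 0 GB)
d15 (2 GB) → drive 8 (remaining 1 GB)
d16 (2 GB) → drive 4 (remaining 0 GB)
Final drives: [1,3,1,3] [7] [2,2,4] [6,2] [6] [5,3] [7] [5,2].

8 drives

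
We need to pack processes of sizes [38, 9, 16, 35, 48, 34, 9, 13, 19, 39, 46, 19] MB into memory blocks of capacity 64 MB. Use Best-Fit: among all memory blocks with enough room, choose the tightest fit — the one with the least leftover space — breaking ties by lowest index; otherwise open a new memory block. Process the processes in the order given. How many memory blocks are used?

memory block 1: place 38 MB, 26 MB left
memory block 1: place 9 MB, 17 MB left
memory block 1: place 16 MB, 1 MB left
memory block 2: place 35 MB, 29 MB left
memory block 3: place 48 MB, 16 MB left
memory block 4: place 34 MB, 30 MB left
memory block 3: place 9 MB, 7 MB left
memory block 2: place 13 MB, 16 MB left
memory block 4: place 19 MB, 11 MB left
memory block 5: place 39 MB, 25 MB left
memory block 6: place 46 MB, 18 MB left
memory block 5: place 19 MB, 6 MB left

6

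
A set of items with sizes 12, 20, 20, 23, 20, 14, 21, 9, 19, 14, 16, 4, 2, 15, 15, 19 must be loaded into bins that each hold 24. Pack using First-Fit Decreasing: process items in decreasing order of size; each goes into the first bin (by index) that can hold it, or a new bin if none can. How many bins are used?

13

Sorted descending: 23, 21, 20, 20, 20, 19, 19, 16, 15, 15, 14, 14, 12, 9, 4, 2.
bin 1: place 23, 1 left
bin 2: place 21, 3 left
bin 3: place 20, 4 left
bin 4: place 20, 4 left
bin 5: place 20, 4 left
bin 6: place 19, 5 left
bin 7: place 19, 5 left
bin 8: place 16, 8 left
bin 9: place 15, 9 left
bin 10: place 15, 9 left
bin 11: place 14, 10 left
bin 12: place 14, 10 left
bin 13: place 12, 12 left
bin 9: place 9, 0 left
bin 3: place 4, 0 left
bin 2: place 2, 1 left
Final bins: [23] [21,2] [20,4] [20] [20] [19] [19] [16] [15,9] [15] [14] [14] [12].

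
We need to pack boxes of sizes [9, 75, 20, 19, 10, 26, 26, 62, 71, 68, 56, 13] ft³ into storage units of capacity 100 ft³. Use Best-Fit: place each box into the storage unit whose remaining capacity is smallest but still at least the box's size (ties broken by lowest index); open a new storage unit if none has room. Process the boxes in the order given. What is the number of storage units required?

6 storage units

Put 9 ft³ in storage unit 1; 91 ft³ remain.
Put 75 ft³ in storage unit 1; 16 ft³ remain.
Put 20 ft³ in storage unit 2; 80 ft³ remain.
Put 19 ft³ in storage unit 2; 61 ft³ remain.
Put 10 ft³ in storage unit 1; 6 ft³ remain.
Put 26 ft³ in storage unit 2; 35 ft³ remain.
Put 26 ft³ in storage unit 2; 9 ft³ remain.
Put 62 ft³ in storage unit 3; 38 ft³ remain.
Put 71 ft³ in storage unit 4; 29 ft³ remain.
Put 68 ft³ in storage unit 5; 32 ft³ remain.
Put 56 ft³ in storage unit 6; 44 ft³ remain.
Put 13 ft³ in storage unit 4; 16 ft³ remain.
Final storage units: [9,75,10] [20,19,26,26] [62] [71,13] [68] [56].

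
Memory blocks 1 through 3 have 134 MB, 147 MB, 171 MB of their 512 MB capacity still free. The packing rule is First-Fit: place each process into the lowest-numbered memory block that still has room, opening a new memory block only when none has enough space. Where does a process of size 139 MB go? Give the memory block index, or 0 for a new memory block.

2

Memory blocks with room: memory block 2 (147 MB), memory block 3 (171 MB).
The first with room is memory block 2.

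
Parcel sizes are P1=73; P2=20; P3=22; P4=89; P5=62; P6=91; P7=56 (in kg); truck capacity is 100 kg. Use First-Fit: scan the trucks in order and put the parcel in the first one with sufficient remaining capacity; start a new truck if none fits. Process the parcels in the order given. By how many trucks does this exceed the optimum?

First-Fit: [73,20] [22,62] [89] [91] [56] → 5 trucks.
Total size 413 kg; any packing needs at least ⌈413/100⌉ = 5 trucks.
So 5 is already optimal.

0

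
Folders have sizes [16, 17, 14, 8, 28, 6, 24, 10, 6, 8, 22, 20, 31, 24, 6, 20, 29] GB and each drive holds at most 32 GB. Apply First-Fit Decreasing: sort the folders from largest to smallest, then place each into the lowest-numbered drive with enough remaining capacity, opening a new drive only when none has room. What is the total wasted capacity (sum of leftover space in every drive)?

Sorted descending: 31, 29, 28, 24, 24, 22, 20, 20, 17, 16, 14, 10, 8, 8, 6, 6, 6.
drive 1: place 31 GB, 1 GB left
drive 2: place 29 GB, 3 GB left
drive 3: place 28 GB, 4 GB left
drive 4: place 24 GB, 8 GB left
drive 5: place 24 GB, 8 GB left
drive 6: place 22 GB, 10 GB left
drive 7: place 20 GB, 12 GB left
drive 8: place 20 GB, 12 GB left
drive 9: place 17 GB, 15 GB left
drive 10: place 16 GB, 16 GB left
drive 9: place 14 GB, 1 GB left
drive 6: place 10 GB, 0 GB left
drive 4: place 8 GB, 0 GB left
drive 5: place 8 GB, 0 GB left
drive 7: place 6 GB, 6 GB left
drive 7: place 6 GB, 0 GB left
drive 8: place 6 GB, 6 GB left
10 drives × 32 GB = 320 GB; used 289 GB; unused 31 GB.

31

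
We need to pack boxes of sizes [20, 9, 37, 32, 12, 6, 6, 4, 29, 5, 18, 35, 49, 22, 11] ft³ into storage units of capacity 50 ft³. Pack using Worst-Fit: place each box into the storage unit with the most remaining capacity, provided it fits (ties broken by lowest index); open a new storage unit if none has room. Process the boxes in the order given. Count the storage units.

Put 20 ft³ in storage unit 1; 30 ft³ remain.
Put 9 ft³ in storage unit 1; 21 ft³ remain.
Put 37 ft³ in storage unit 2; 13 ft³ remain.
Put 32 ft³ in storage unit 3; 18 ft³ remain.
Put 12 ft³ in storage unit 1; 9 ft³ remain.
Put 6 ft³ in storage unit 3; 12 ft³ remain.
Put 6 ft³ in storage unit 2; 7 ft³ remain.
Put 4 ft³ in storage unit 3; 8 ft³ remain.
Put 29 ft³ in storage unit 4; 21 ft³ remain.
Put 5 ft³ in storage unit 4; 16 ft³ remain.
Put 18 ft³ in storage unit 5; 32 ft³ remain.
Put 35 ft³ in storage unit 6; 15 ft³ remain.
Put 49 ft³ in storage unit 7; 1 ft³ remain.
Put 22 ft³ in storage unit 5; 10 ft³ remain.
Put 11 ft³ in storage unit 4; 5 ft³ remain.
Final storage units: [20,9,12] [37,6] [32,6,4] [29,5,11] [18,22] [35] [49].

7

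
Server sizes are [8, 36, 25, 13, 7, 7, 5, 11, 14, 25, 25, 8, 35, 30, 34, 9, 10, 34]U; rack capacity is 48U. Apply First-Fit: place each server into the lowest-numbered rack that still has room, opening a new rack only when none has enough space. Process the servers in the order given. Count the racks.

rack 1: place 8U, 40U left
rack 1: place 36U, 4U left
rack 2: place 25U, 23U left
rack 2: place 13U, 10U left
rack 2: place 7U, 3U left
rack 3: place 7U, 41U left
rack 3: place 5U, 36U left
rack 3: place 11U, 25U left
rack 3: place 14U, 11U left
rack 4: place 25U, 23U left
rack 5: place 25U, 23U left
rack 3: place 8U, 3U left
rack 6: place 35U, 13U left
rack 7: place 30U, 18U left
rack 8: place 34U, 14U left
rack 4: place 9U, 14U left
rack 4: place 10U, 4U left
rack 9: place 34U, 14U left

9 racks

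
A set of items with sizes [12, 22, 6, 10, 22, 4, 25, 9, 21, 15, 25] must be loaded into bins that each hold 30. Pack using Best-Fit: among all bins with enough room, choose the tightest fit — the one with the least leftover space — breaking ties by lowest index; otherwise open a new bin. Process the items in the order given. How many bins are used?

12 → bin 1 (remaining 18)
22 → bin 2 (remaining 8)
6 → bin 2 (remaining 2)
10 → bin 1 (remaining 8)
22 → bin 3 (remaining 8)
4 → bin 1 (remaining 4)
25 → bin 4 (remaining 5)
9 → bin 5 (remaining 21)
21 → bin 5 (remaining 0)
15 → bin 6 (remaining 15)
25 → bin 7 (remaining 5)

7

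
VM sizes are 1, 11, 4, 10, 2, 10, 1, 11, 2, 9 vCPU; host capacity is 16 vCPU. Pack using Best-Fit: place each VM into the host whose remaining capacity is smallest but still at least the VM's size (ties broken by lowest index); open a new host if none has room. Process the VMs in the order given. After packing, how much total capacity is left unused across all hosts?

1 vCPU → host 1 (remaining 15 vCPU)
11 vCPU → host 1 (remaining 4 vCPU)
4 vCPU → host 1 (remaining 0 vCPU)
10 vCPU → host 2 (remaining 6 vCPU)
2 vCPU → host 2 (remaining 4 vCPU)
10 vCPU → host 3 (remaining 6 vCPU)
1 vCPU → host 2 (remaining 3 vCPU)
11 vCPU → host 4 (remaining 5 vCPU)
2 vCPU → host 2 (remaining 1 vCPU)
9 vCPU → host 5 (remaining 7 vCPU)
5 hosts × 16 vCPU = 80 vCPU; used 61 vCPU; unused 19 vCPU.

19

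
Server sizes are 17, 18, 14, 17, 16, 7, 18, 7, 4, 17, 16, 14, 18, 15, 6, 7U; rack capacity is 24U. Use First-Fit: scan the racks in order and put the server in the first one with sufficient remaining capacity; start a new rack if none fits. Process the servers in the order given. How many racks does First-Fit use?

rack 1: place 17U, 7U left
rack 2: place 18U, 6U left
rack 3: place 14U, 10U left
rack 4: place 17U, 7U left
rack 5: place 16U, 8U left
rack 1: place 7U, 0U left
rack 6: place 18U, 6U left
rack 3: place 7U, 3U left
rack 2: place 4U, 2U left
rack 7: place 17U, 7U left
rack 8: place 16U, 8U left
rack 9: place 14U, 10U left
rack 10: place 18U, 6U left
rack 11: place 15U, 9U left
rack 4: place 6U, 1U left
rack 5: place 7U, 1U left

11 racks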